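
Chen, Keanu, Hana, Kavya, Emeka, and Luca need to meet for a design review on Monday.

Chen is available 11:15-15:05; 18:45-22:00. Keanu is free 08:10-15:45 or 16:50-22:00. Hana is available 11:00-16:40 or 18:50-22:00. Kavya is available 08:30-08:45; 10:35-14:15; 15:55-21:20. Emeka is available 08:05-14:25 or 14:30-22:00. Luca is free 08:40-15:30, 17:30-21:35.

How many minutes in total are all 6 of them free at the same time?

Chen ∩ Keanu: 11:15-15:05, 18:45-22:00.
Chen ∩ Keanu ∩ Hana: 11:15-15:05, 18:50-22:00.
Chen ∩ Keanu ∩ Hana ∩ Kavya: 11:15-14:15, 18:50-21:20.
Chen ∩ Keanu ∩ Hana ∩ Kavya ∩ Emeka: 11:15-14:15, 18:50-21:20.
Chen ∩ Keanu ∩ Hana ∩ Kavya ∩ Emeka ∩ Luca: 11:15-14:15, 18:50-21:20.
Those are the intersection windows.
Summing the common windows: 180 + 150 = 330 minutes.

330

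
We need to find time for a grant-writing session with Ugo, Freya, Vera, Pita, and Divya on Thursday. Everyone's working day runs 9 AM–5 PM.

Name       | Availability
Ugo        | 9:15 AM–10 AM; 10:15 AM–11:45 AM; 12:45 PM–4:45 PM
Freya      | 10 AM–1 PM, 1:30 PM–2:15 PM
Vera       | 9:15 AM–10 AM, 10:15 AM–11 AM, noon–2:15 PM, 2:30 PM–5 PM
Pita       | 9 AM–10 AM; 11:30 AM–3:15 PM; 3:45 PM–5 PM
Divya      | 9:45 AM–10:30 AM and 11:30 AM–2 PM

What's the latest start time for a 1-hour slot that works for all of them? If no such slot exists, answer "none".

Ugo ∩ Freya: 10:15-11:45, 12:45-13:00, 13:30-14:15.
Ugo ∩ Freya ∩ Vera: 10:15-11:00, 12:45-13:00, 13:30-14:15.
Ugo ∩ Freya ∩ Vera ∩ Pita: 12:45-13:00, 13:30-14:15.
Ugo ∩ Freya ∩ Vera ∩ Pita ∩ Divya: 12:45-13:00, 13:30-14:00.
So the common availability across everyone is 12:45-13:00, 13:30-14:00.
No common window is at least 60 minutes long.

none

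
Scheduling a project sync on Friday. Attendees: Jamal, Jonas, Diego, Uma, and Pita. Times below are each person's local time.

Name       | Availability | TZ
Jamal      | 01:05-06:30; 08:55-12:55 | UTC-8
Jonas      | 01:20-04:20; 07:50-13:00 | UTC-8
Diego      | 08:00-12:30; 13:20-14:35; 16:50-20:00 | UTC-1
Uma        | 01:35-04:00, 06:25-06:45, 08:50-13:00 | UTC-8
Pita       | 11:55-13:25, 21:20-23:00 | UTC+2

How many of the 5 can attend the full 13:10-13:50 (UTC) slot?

1

Jamal in UTC: 09:05-14:30, 16:55-20:55 (add 8h to convert from UTC-8).
Jonas in UTC: 09:20-12:20, 15:50-21:00 (add 8h to convert from UTC-8).
Diego in UTC: 09:00-13:30, 14:20-15:35, 17:50-21:00 (add 1h to convert from UTC-1).
Uma in UTC: 09:35-12:00, 14:25-14:45, 16:50-21:00 (add 8h to convert from UTC-8).
Pita in UTC: 09:55-11:25, 19:20-21:00 (subtract 2h to convert from UTC+2).
Jamal can make the full 13:10-13:50 slot — that's 1.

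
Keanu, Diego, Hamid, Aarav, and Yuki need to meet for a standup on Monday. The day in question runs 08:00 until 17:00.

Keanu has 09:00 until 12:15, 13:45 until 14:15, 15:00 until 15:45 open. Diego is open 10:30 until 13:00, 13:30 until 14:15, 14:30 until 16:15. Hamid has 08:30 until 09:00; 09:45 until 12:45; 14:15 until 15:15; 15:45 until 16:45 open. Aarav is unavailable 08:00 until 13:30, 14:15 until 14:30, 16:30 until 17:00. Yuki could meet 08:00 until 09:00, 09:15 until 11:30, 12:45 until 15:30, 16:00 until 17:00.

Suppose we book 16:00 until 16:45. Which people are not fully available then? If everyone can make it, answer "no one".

Aarav, Diego, Keanu

Keanu free: 09:00-12:15, 13:45-14:15, 15:00-15:45.
Diego free: 10:30-13:00, 13:30-14:15, 14:30-16:15.
Hamid free: 08:30-09:00, 09:45-12:45, 14:15-15:15, 15:45-16:45.
Aarav free: 13:30-14:15, 14:30-16:30 (invert busy blocks within the working day).
Yuki free: 08:00-09:00, 09:15-11:30, 12:45-15:30, 16:00-17:00.
Keanu: not fully free for 16:00-16:45. Diego: not fully free for 16:00-16:45. Hamid: free for 16:00-16:45. Aarav: not fully free for 16:00-16:45. Yuki: free for 16:00-16:45.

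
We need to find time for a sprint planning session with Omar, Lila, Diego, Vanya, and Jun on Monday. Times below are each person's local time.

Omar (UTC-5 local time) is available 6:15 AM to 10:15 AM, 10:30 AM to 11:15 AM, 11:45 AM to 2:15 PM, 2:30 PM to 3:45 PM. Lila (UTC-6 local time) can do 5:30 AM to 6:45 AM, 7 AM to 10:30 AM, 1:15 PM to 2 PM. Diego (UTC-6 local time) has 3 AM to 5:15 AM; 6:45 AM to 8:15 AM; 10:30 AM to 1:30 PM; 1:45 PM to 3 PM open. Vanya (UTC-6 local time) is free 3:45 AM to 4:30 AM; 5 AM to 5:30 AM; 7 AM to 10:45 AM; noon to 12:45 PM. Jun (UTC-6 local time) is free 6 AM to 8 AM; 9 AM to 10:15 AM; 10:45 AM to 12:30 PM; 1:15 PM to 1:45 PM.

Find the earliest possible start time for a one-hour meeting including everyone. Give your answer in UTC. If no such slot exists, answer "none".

Omar in UTC: 11:15-15:15, 15:30-16:15, 16:45-19:15, 19:30-20:45 (add 5h to convert from UTC-5).
Lila in UTC: 11:30-12:45, 13:00-16:30, 19:15-20:00 (add 6h to convert from UTC-6).
Diego in UTC: 09:00-11:15, 12:45-14:15, 16:30-19:30, 19:45-21:00 (add 6h to convert from UTC-6).
Vanya in UTC: 09:45-10:30, 11:00-11:30, 13:00-16:45, 18:00-18:45 (add 6h to convert from UTC-6).
Jun in UTC: 12:00-14:00, 15:00-16:15, 16:45-18:30, 19:15-19:45 (add 6h to convert from UTC-6).
Omar ∩ Lila: 11:30-12:45, 13:00-15:15, 15:30-16:15, 19:30-20:00.
Omar ∩ Lila ∩ Diego: 13:00-14:15, 19:45-20:00.
Omar ∩ Lila ∩ Diego ∩ Vanya: 13:00-14:15.
Omar ∩ Lila ∩ Diego ∩ Vanya ∩ Jun: 13:00-14:00.
The first common window of at least 60 minutes is 13:00-14:00, so the earliest start is 13:00.

13:00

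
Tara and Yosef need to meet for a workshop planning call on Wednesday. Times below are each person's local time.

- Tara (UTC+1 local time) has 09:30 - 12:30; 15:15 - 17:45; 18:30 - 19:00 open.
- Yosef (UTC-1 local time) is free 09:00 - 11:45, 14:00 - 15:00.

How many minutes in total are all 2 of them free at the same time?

150

Tara in UTC: 08:30-11:30, 14:15-16:45, 17:30-18:00 (subtract 1h to convert from UTC+1).
Yosef in UTC: 10:00-12:45, 15:00-16:00 (add 1h to convert from UTC-1).
Tara ∩ Yosef: 10:00-11:30, 15:00-16:00.
So the common availability across everyone is 10:00-11:30, 15:00-16:00.
Summing the common windows: 90 + 60 = 150 minutes.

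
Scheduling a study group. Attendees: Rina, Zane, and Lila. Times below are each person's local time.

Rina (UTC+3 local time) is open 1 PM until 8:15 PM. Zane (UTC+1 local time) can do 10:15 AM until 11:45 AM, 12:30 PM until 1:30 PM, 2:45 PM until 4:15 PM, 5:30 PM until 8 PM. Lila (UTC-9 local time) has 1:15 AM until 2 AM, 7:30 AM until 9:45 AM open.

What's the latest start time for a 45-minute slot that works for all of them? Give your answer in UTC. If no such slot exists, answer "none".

Rina in UTC: 10:00-17:15 (subtract 3h to convert from UTC+3).
Zane in UTC: 09:15-10:45, 11:30-12:30, 13:45-15:15, 16:30-19:00 (subtract 1h to convert from UTC+1).
Lila in UTC: 10:15-11:00, 16:30-18:45 (add 9h to convert from UTC-9).
Rina ∩ Zane: 10:00-10:45, 11:30-12:30, 13:45-15:15, 16:30-17:15.
Rina ∩ Zane ∩ Lila: 10:15-10:45, 16:30-17:15.
So the common availability across everyone is 10:15-10:45, 16:30-17:15.
The last common window of at least 45 minutes is 16:30-17:15; a 45-minute meeting can start as late as 16:30 and still end by 17:15.

16:30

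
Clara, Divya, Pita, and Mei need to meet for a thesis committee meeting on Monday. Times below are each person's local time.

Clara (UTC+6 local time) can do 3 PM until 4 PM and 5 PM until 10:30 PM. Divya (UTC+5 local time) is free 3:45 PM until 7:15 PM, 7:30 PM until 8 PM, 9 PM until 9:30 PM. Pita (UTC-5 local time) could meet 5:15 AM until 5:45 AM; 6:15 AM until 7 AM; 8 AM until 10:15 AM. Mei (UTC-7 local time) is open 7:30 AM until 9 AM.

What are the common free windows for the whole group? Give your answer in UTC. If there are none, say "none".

Clara in UTC: 09:00-10:00, 11:00-16:30 (subtract 6h to convert from UTC+6).
Divya in UTC: 10:45-14:15, 14:30-15:00, 16:00-16:30 (subtract 5h to convert from UTC+5).
Pita in UTC: 10:15-10:45, 11:15-12:00, 13:00-15:15 (add 5h to convert from UTC-5).
Mei in UTC: 14:30-16:00 (add 7h to convert from UTC-7).
Clara ∩ Divya: 11:00-14:15, 14:30-15:00, 16:00-16:30.
Clara ∩ Divya ∩ Pita: 11:15-12:00, 13:00-14:15, 14:30-15:00.
Clara ∩ Divya ∩ Pita ∩ Mei: 14:30-15:00.

14:30-15:00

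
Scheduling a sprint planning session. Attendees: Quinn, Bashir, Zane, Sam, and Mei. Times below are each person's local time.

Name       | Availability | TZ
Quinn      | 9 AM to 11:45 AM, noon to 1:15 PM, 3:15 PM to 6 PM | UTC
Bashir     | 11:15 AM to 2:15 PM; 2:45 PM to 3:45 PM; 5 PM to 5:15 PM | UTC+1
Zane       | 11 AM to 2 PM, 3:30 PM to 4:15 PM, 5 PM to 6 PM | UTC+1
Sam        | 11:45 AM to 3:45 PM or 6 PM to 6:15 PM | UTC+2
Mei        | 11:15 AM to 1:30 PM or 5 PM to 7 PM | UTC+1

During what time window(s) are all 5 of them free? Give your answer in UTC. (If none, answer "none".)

Quinn in UTC: 09:00-11:45, 12:00-13:15, 15:15-18:00.
Bashir in UTC: 10:15-13:15, 13:45-14:45, 16:00-16:15 (subtract 1h to convert from UTC+1).
Zane in UTC: 10:00-13:00, 14:30-15:15, 16:00-17:00 (subtract 1h to convert from UTC+1).
Sam in UTC: 09:45-13:45, 16:00-16:15 (subtract 2h to convert from UTC+2).
Mei in UTC: 10:15-12:30, 16:00-18:00 (subtract 1h to convert from UTC+1).
Quinn ∩ Bashir: 10:15-11:45, 12:00-13:15, 16:00-16:15.
Quinn ∩ Bashir ∩ Zane: 10:15-11:45, 12:00-13:00, 16:00-16:15.
Quinn ∩ Bashir ∩ Zane ∩ Sam: 10:15-11:45, 12:00-13:00, 16:00-16:15.
Quinn ∩ Bashir ∩ Zane ∩ Sam ∩ Mei: 10:15-11:45, 12:00-12:30, 16:00-16:15.
Those are the intersection windows.

10:15-11:45, 12:00-12:30, 16:00-16:15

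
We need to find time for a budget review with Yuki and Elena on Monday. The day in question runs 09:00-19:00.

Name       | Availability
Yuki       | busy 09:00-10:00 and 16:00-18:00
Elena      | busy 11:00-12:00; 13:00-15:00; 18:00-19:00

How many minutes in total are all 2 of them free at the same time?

180

Yuki free: 10:00-16:00, 18:00-19:00 (invert busy blocks within the working day).
Elena free: 09:00-11:00, 12:00-13:00, 15:00-18:00 (invert busy blocks within the working day).
Yuki ∩ Elena: 10:00-11:00, 12:00-13:00, 15:00-16:00.
Summing the common windows: 60 + 60 + 60 = 180 minutes.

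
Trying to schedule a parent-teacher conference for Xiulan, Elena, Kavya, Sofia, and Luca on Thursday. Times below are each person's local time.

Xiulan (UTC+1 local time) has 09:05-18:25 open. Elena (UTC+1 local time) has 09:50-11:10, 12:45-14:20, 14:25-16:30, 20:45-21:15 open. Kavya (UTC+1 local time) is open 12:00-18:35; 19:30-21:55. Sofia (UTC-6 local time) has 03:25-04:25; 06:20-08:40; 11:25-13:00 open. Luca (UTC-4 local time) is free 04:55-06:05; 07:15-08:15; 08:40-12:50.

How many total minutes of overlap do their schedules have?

Xiulan in UTC: 08:05-17:25 (subtract 1h to convert from UTC+1).
Elena in UTC: 08:50-10:10, 11:45-13:20, 13:25-15:30, 19:45-20:15 (subtract 1h to convert from UTC+1).
Kavya in UTC: 11:00-17:35, 18:30-20:55 (subtract 1h to convert from UTC+1).
Sofia in UTC: 09:25-10:25, 12:20-14:40, 17:25-19:00 (add 6h to convert from UTC-6).
Luca in UTC: 08:55-10:05, 11:15-12:15, 12:40-16:50 (add 4h to convert from UTC-4).
Xiulan ∩ Elena: 08:50-10:10, 11:45-13:20, 13:25-15:30.
Xiulan ∩ Elena ∩ Kavya: 11:45-13:20, 13:25-15:30.
Xiulan ∩ Elena ∩ Kavya ∩ Sofia: 12:20-13:20, 13:25-14:40.
Xiulan ∩ Elena ∩ Kavya ∩ Sofia ∩ Luca: 12:40-13:20, 13:25-14:40.
Those are the intersection windows.
Summing the common windows: 40 + 75 = 115 minutes.

115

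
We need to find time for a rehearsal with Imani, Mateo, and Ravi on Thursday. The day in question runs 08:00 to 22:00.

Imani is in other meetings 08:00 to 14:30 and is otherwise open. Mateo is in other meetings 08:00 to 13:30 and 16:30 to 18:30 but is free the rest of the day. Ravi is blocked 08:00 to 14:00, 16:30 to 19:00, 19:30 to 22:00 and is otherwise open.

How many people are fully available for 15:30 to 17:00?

1

Imani free: 14:30-22:00 (invert busy blocks within the working day).
Mateo free: 13:30-16:30, 18:30-22:00 (invert busy blocks within the working day).
Ravi free: 14:00-16:30, 19:00-19:30 (invert busy blocks within the working day).
Imani can make the full 15:30-17:00 slot — that's 1.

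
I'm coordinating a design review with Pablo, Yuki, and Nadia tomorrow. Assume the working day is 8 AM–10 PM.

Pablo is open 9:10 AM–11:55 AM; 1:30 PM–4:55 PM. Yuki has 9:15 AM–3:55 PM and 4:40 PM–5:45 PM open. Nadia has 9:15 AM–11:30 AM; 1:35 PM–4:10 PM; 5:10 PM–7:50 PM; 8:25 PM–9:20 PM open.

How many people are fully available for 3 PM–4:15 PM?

1

Pablo can make the full 15:00-16:15 slot — that's 1.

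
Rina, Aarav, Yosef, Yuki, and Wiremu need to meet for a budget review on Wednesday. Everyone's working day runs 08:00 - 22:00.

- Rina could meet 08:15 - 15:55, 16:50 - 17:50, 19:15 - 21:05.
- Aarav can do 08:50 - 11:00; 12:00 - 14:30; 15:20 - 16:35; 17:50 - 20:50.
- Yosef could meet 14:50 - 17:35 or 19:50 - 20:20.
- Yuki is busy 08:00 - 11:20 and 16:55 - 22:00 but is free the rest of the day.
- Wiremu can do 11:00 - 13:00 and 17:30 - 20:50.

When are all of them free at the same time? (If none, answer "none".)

none

Rina free: 08:15-15:55, 16:50-17:50, 19:15-21:05.
Aarav free: 08:50-11:00, 12:00-14:30, 15:20-16:35, 17:50-20:50.
Yosef free: 14:50-17:35, 19:50-20:20.
Yuki free: 11:20-16:55 (invert busy blocks within the working day).
Wiremu free: 11:00-13:00, 17:30-20:50.
Rina ∩ Aarav: 08:50-11:00, 12:00-14:30, 15:20-15:55, 19:15-20:50.
Rina ∩ Aarav ∩ Yosef: 15:20-15:55, 19:50-20:20.
Rina ∩ Aarav ∩ Yosef ∩ Yuki: 15:20-15:55.
Rina ∩ Aarav ∩ Yosef ∩ Yuki ∩ Wiremu: ∅.
There is no time when everyone is free.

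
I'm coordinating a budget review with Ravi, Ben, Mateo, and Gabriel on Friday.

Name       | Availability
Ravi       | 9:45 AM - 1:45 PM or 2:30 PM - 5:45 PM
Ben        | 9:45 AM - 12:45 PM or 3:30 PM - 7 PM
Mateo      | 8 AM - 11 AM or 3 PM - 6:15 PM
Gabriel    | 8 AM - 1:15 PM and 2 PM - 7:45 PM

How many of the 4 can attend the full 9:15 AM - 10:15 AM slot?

Mateo and Gabriel can make the full 09:15-10:15 slot — that's 2.

2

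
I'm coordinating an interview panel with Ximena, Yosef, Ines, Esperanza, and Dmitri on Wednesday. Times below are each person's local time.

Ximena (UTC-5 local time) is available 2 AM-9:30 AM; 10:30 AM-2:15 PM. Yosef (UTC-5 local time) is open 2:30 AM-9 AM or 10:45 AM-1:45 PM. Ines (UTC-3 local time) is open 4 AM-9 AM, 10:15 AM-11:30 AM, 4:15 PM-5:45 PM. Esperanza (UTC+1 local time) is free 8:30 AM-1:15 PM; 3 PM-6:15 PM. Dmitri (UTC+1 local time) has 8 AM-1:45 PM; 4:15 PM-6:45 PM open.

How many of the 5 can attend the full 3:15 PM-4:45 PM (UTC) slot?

2

Ximena in UTC: 07:00-14:30, 15:30-19:15 (add 5h to convert from UTC-5).
Yosef in UTC: 07:30-14:00, 15:45-18:45 (add 5h to convert from UTC-5).
Ines in UTC: 07:00-12:00, 13:15-14:30, 19:15-20:45 (add 3h to convert from UTC-3).
Esperanza in UTC: 07:30-12:15, 14:00-17:15 (subtract 1h to convert from UTC+1).
Dmitri in UTC: 07:00-12:45, 15:15-17:45 (subtract 1h to convert from UTC+1).
Esperanza and Dmitri can make the full 15:15-16:45 slot — that's 2.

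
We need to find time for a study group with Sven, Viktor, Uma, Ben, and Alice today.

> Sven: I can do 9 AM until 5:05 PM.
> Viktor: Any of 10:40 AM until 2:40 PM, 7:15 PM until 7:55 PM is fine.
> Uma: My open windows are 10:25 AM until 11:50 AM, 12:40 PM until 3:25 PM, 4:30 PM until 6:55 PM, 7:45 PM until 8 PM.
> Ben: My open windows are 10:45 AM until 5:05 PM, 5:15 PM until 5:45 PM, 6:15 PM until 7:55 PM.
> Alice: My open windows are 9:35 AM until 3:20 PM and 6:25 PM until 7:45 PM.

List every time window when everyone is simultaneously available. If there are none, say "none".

10:45-11:50, 12:40-14:40

Sven ∩ Viktor: 10:40-14:40.
Sven ∩ Viktor ∩ Uma: 10:40-11:50, 12:40-14:40.
Sven ∩ Viktor ∩ Uma ∩ Ben: 10:45-11:50, 12:40-14:40.
Sven ∩ Viktor ∩ Uma ∩ Ben ∩ Alice: 10:45-11:50, 12:40-14:40.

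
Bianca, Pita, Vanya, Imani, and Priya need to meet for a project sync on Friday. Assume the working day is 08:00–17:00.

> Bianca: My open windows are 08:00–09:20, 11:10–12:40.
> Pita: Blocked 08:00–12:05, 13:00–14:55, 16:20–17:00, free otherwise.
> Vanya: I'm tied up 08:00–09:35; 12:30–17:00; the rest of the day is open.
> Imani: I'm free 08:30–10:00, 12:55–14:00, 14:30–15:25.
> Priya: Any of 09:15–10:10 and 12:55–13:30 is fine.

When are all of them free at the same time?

none

Bianca free: 08:00-09:20, 11:10-12:40.
Pita free: 12:05-13:00, 14:55-16:20 (invert busy blocks within the working day).
Vanya free: 09:35-12:30 (invert busy blocks within the working day).
Imani free: 08:30-10:00, 12:55-14:00, 14:30-15:25.
Priya free: 09:15-10:10, 12:55-13:30.
Bianca ∩ Pita: 12:05-12:40.
Bianca ∩ Pita ∩ Vanya: 12:05-12:30.
Bianca ∩ Pita ∩ Vanya ∩ Imani: ∅.
Bianca ∩ Pita ∩ Vanya ∩ Imani ∩ Priya: ∅.
There is no time when everyone is free.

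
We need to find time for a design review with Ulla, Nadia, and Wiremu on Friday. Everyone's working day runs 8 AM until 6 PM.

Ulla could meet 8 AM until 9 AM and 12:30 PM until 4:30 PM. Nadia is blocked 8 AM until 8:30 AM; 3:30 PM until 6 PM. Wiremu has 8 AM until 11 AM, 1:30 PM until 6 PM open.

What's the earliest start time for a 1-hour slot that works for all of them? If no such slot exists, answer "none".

Ulla free: 08:00-09:00, 12:30-16:30.
Nadia free: 08:30-15:30 (invert busy blocks within the working day).
Wiremu free: 08:00-11:00, 13:30-18:00.
Ulla ∩ Nadia: 08:30-09:00, 12:30-15:30.
Ulla ∩ Nadia ∩ Wiremu: 08:30-09:00, 13:30-15:30.
The first common window of at least 60 minutes is 13:30-15:30, so the earliest start is 13:30.

13:30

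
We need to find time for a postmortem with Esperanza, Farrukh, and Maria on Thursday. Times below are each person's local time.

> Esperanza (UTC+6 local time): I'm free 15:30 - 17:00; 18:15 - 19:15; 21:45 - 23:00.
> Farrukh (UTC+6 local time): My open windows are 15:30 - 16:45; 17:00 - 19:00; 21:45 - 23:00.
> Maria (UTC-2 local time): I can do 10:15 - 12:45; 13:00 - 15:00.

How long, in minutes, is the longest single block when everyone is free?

75

Esperanza in UTC: 09:30-11:00, 12:15-13:15, 15:45-17:00 (subtract 6h to convert from UTC+6).
Farrukh in UTC: 09:30-10:45, 11:00-13:00, 15:45-17:00 (subtract 6h to convert from UTC+6).
Maria in UTC: 12:15-14:45, 15:00-17:00 (add 2h to convert from UTC-2).
Esperanza ∩ Farrukh: 09:30-10:45, 12:15-13:00, 15:45-17:00.
Esperanza ∩ Farrukh ∩ Maria: 12:15-13:00, 15:45-17:00.
The longest is 15:45-17:00 at 75 minutes.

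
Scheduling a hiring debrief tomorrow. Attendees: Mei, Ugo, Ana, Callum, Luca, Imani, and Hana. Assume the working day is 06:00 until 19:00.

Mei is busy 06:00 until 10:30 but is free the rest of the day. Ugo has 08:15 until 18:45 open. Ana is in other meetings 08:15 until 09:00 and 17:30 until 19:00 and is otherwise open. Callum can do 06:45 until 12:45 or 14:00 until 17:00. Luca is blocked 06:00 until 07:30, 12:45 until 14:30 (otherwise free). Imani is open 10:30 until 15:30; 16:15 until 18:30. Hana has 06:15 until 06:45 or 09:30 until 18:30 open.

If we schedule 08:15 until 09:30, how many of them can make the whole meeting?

3

Mei free: 10:30-19:00 (invert busy blocks within the working day).
Ugo free: 08:15-18:45.
Ana free: 06:00-08:15, 09:00-17:30 (invert busy blocks within the working day).
Callum free: 06:45-12:45, 14:00-17:00.
Luca free: 07:30-12:45, 14:30-19:00 (invert busy blocks within the working day).
Imani free: 10:30-15:30, 16:15-18:30.
Hana free: 06:15-06:45, 09:30-18:30.
Ugo, Callum, and Luca can make the full 08:15-09:30 slot — that's 3.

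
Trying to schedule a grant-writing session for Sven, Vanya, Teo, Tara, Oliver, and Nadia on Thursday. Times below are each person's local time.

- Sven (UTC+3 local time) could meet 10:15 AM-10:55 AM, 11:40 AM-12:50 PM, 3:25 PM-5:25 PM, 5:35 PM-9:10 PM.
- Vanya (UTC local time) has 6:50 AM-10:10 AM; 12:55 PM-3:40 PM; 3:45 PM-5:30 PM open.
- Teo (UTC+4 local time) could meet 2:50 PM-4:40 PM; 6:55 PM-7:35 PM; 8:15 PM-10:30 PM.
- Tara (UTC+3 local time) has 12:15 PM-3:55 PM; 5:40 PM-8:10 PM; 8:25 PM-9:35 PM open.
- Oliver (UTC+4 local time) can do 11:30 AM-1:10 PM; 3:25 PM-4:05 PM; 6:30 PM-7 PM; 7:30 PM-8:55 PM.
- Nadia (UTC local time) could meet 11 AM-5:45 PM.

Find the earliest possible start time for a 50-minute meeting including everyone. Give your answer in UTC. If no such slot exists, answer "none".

none

Sven in UTC: 07:15-07:55, 08:40-09:50, 12:25-14:25, 14:35-18:10 (subtract 3h to convert from UTC+3).
Vanya in UTC: 06:50-10:10, 12:55-15:40, 15:45-17:30.
Teo in UTC: 10:50-12:40, 14:55-15:35, 16:15-18:30 (subtract 4h to convert from UTC+4).
Tara in UTC: 09:15-12:55, 14:40-17:10, 17:25-18:35 (subtract 3h to convert from UTC+3).
Oliver in UTC: 07:30-09:10, 11:25-12:05, 14:30-15:00, 15:30-16:55 (subtract 4h to convert from UTC+4).
Nadia in UTC: 11:00-17:45.
Sven ∩ Vanya: 07:15-07:55, 08:40-09:50, 12:55-14:25, 14:35-15:40, 15:45-17:30.
Sven ∩ Vanya ∩ Teo: 14:55-15:35, 16:15-17:30.
Sven ∩ Vanya ∩ Teo ∩ Tara: 14:55-15:35, 16:15-17:10, 17:25-17:30.
Sven ∩ Vanya ∩ Teo ∩ Tara ∩ Oliver: 14:55-15:00, 15:30-15:35, 16:15-16:55.
Sven ∩ Vanya ∩ Teo ∩ Tara ∩ Oliver ∩ Nadia: 14:55-15:00, 15:30-15:35, 16:15-16:55.
No common window is at least 50 minutes long.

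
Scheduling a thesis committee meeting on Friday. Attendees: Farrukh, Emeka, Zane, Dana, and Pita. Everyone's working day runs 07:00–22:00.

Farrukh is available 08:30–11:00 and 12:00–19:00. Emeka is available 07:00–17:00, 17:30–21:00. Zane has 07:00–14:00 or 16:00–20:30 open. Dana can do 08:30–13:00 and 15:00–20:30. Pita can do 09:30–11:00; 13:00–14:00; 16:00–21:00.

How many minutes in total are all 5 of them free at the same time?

Farrukh ∩ Emeka: 08:30-11:00, 12:00-17:00, 17:30-19:00.
Farrukh ∩ Emeka ∩ Zane: 08:30-11:00, 12:00-14:00, 16:00-17:00, 17:30-19:00.
Farrukh ∩ Emeka ∩ Zane ∩ Dana: 08:30-11:00, 12:00-13:00, 16:00-17:00, 17:30-19:00.
Farrukh ∩ Emeka ∩ Zane ∩ Dana ∩ Pita: 09:30-11:00, 16:00-17:00, 17:30-19:00.
Those are the intersection windows.
Summing the common windows: 90 + 60 + 90 = 240 minutes.

240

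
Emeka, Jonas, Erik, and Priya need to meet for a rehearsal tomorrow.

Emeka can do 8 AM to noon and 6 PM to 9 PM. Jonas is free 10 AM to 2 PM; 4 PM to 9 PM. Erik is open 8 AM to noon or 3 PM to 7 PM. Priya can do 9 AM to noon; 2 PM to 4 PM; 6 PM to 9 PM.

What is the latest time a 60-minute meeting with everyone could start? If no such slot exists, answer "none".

Emeka ∩ Jonas: 10:00-12:00, 18:00-21:00.
Emeka ∩ Jonas ∩ Erik: 10:00-12:00, 18:00-19:00.
Emeka ∩ Jonas ∩ Erik ∩ Priya: 10:00-12:00, 18:00-19:00.
The last common window of at least 60 minutes is 18:00-19:00; a 60-minute meeting can start as late as 18:00 and still end by 19:00.

18:00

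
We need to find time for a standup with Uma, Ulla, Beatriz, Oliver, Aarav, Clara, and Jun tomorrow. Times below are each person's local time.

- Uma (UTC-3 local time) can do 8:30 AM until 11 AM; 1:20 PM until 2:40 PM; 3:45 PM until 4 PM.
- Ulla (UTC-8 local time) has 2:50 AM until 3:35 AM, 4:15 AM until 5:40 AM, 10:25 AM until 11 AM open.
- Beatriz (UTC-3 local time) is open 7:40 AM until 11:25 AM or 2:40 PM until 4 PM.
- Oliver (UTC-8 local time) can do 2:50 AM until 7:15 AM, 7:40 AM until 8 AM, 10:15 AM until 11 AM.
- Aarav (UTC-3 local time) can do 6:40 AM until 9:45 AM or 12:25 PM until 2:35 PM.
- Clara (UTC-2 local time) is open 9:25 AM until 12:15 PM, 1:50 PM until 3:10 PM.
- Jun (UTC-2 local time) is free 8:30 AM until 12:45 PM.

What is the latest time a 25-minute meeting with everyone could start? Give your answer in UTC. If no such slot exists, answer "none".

12:20

Uma in UTC: 11:30-14:00, 16:20-17:40, 18:45-19:00 (add 3h to convert from UTC-3).
Ulla in UTC: 10:50-11:35, 12:15-13:40, 18:25-19:00 (add 8h to convert from UTC-8).
Beatriz in UTC: 10:40-14:25, 17:40-19:00 (add 3h to convert from UTC-3).
Oliver in UTC: 10:50-15:15, 15:40-16:00, 18:15-19:00 (add 8h to convert from UTC-8).
Aarav in UTC: 09:40-12:45, 15:25-17:35 (add 3h to convert from UTC-3).
Clara in UTC: 11:25-14:15, 15:50-17:10 (add 2h to convert from UTC-2).
Jun in UTC: 10:30-14:45 (add 2h to convert from UTC-2).
Uma ∩ Ulla: 11:30-11:35, 12:15-13:40, 18:45-19:00.
Uma ∩ Ulla ∩ Beatriz: 11:30-11:35, 12:15-13:40, 18:45-19:00.
Uma ∩ Ulla ∩ Beatriz ∩ Oliver: 11:30-11:35, 12:15-13:40, 18:45-19:00.
Uma ∩ Ulla ∩ Beatriz ∩ Oliver ∩ Aarav: 11:30-11:35, 12:15-12:45.
Uma ∩ Ulla ∩ Beatriz ∩ Oliver ∩ Aarav ∩ Clara: 11:30-11:35, 12:15-12:45.
Uma ∩ Ulla ∩ Beatriz ∩ Oliver ∩ Aarav ∩ Clara ∩ Jun: 11:30-11:35, 12:15-12:45.
The last common window of at least 25 minutes is 12:15-12:45; a 25-minute meeting can start as late as 12:20 and still end by 12:45.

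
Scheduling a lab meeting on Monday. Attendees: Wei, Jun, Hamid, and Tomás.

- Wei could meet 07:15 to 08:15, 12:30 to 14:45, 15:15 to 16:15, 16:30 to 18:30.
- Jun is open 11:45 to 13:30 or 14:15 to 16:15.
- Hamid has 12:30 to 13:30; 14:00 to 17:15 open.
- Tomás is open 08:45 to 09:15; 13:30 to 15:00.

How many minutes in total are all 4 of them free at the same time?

Wei ∩ Jun: 12:30-13:30, 14:15-14:45, 15:15-16:15.
Wei ∩ Jun ∩ Hamid: 12:30-13:30, 14:15-14:45, 15:15-16:15.
Wei ∩ Jun ∩ Hamid ∩ Tomás: 14:15-14:45.
That's a single block of 30 minutes.

30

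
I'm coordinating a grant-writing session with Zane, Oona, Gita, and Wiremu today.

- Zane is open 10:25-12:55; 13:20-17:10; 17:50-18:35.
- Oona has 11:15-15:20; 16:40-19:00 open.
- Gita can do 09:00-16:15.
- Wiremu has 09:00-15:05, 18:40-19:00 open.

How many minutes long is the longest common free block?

Zane ∩ Oona: 11:15-12:55, 13:20-15:20, 16:40-17:10, 17:50-18:35.
Zane ∩ Oona ∩ Gita: 11:15-12:55, 13:20-15:20.
Zane ∩ Oona ∩ Gita ∩ Wiremu: 11:15-12:55, 13:20-15:05.
So the common availability across everyone is 11:15-12:55, 13:20-15:05.
The longest is 13:20-15:05 at 105 minutes.

105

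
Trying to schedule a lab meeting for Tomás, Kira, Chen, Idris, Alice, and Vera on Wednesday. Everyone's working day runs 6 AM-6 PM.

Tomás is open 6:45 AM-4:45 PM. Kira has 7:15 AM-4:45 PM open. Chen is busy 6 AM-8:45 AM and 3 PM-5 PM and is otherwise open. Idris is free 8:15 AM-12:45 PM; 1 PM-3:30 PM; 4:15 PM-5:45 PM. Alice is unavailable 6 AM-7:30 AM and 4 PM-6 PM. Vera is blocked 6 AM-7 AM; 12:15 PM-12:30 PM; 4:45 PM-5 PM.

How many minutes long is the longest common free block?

210

Tomás free: 06:45-16:45.
Kira free: 07:15-16:45.
Chen free: 08:45-15:00, 17:00-18:00 (invert busy blocks within the working day).
Idris free: 08:15-12:45, 13:00-15:30, 16:15-17:45.
Alice free: 07:30-16:00 (invert busy blocks within the working day).
Vera free: 07:00-12:15, 12:30-16:45, 17:00-18:00 (invert busy blocks within the working day).
Tomás ∩ Kira: 07:15-16:45.
Tomás ∩ Kira ∩ Chen: 08:45-15:00.
Tomás ∩ Kira ∩ Chen ∩ Idris: 08:45-12:45, 13:00-15:00.
Tomás ∩ Kira ∩ Chen ∩ Idris ∩ Alice: 08:45-12:45, 13:00-15:00.
Tomás ∩ Kira ∩ Chen ∩ Idris ∩ Alice ∩ Vera: 08:45-12:15, 12:30-12:45, 13:00-15:00.
The longest is 08:45-12:15 at 210 minutes.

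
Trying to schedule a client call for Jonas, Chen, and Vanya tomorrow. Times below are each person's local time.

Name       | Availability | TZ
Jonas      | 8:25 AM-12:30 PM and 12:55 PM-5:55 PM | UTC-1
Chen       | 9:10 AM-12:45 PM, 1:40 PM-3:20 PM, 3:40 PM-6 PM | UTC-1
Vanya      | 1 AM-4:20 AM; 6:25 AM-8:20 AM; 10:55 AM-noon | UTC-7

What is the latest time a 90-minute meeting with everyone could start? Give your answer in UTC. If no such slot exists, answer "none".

none

Jonas in UTC: 09:25-13:30, 13:55-18:55 (add 1h to convert from UTC-1).
Chen in UTC: 10:10-13:45, 14:40-16:20, 16:40-19:00 (add 1h to convert from UTC-1).
Vanya in UTC: 08:00-11:20, 13:25-15:20, 17:55-19:00 (add 7h to convert from UTC-7).
Jonas ∩ Chen: 10:10-13:30, 14:40-16:20, 16:40-18:55.
Jonas ∩ Chen ∩ Vanya: 10:10-11:20, 13:25-13:30, 14:40-15:20, 17:55-18:55.
No common window is at least 90 minutes long.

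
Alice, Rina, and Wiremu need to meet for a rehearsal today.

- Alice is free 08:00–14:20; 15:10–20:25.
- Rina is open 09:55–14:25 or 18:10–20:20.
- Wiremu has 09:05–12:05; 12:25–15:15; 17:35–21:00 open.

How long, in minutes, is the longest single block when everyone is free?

130

Alice ∩ Rina: 09:55-14:20, 18:10-20:20.
Alice ∩ Rina ∩ Wiremu: 09:55-12:05, 12:25-14:20, 18:10-20:20.
Those are the intersection windows.
The longest is 09:55-12:05 at 130 minutes.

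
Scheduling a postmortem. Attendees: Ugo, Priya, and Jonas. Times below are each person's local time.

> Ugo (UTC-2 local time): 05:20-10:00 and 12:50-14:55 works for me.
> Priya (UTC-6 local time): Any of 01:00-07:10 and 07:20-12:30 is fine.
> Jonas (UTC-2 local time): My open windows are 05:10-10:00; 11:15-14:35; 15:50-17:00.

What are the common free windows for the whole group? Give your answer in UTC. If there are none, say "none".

07:20-12:00, 14:50-16:35

Ugo in UTC: 07:20-12:00, 14:50-16:55 (add 2h to convert from UTC-2).
Priya in UTC: 07:00-13:10, 13:20-18:30 (add 6h to convert from UTC-6).
Jonas in UTC: 07:10-12:00, 13:15-16:35, 17:50-19:00 (add 2h to convert from UTC-2).
Ugo ∩ Priya: 07:20-12:00, 14:50-16:55.
Ugo ∩ Priya ∩ Jonas: 07:20-12:00, 14:50-16:35.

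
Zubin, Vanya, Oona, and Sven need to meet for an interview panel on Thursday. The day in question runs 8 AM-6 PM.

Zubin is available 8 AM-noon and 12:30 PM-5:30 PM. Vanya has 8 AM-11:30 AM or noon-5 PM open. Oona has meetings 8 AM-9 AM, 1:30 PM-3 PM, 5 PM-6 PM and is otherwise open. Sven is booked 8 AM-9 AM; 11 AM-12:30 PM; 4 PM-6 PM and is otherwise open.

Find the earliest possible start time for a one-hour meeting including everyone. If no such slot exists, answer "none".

Zubin free: 08:00-12:00, 12:30-17:30.
Vanya free: 08:00-11:30, 12:00-17:00.
Oona free: 09:00-13:30, 15:00-17:00 (invert busy blocks within the working day).
Sven free: 09:00-11:00, 12:30-16:00 (invert busy blocks within the working day).
Zubin ∩ Vanya: 08:00-11:30, 12:30-17:00.
Zubin ∩ Vanya ∩ Oona: 09:00-11:30, 12:30-13:30, 15:00-17:00.
Zubin ∩ Vanya ∩ Oona ∩ Sven: 09:00-11:00, 12:30-13:30, 15:00-16:00.
Those are the intersection windows.
The first common window of at least 60 minutes is 09:00-11:00, so the earliest start is 09:00.

09:00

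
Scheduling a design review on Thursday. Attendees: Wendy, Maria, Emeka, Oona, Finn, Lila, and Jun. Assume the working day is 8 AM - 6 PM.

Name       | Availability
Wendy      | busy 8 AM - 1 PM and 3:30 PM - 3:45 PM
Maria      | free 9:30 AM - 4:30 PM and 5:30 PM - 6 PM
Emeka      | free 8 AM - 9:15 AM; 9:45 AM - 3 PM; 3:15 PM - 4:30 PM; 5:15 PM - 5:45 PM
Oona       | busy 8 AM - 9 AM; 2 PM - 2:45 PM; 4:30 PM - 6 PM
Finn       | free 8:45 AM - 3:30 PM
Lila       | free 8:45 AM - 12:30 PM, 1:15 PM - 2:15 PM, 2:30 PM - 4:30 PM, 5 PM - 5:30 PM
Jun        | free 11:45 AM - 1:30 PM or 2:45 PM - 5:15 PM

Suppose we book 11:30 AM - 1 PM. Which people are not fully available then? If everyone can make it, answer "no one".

Jun, Lila, Wendy

Wendy free: 13:00-15:30, 15:45-18:00 (invert busy blocks within the working day).
Maria free: 09:30-16:30, 17:30-18:00.
Emeka free: 08:00-09:15, 09:45-15:00, 15:15-16:30, 17:15-17:45.
Oona free: 09:00-14:00, 14:45-16:30 (invert busy blocks within the working day).
Finn free: 08:45-15:30.
Lila free: 08:45-12:30, 13:15-14:15, 14:30-16:30, 17:00-17:30.
Jun free: 11:45-13:30, 14:45-17:15.
Wendy: not fully free for 11:30-13:00. Maria: free for 11:30-13:00. Emeka: free for 11:30-13:00. Oona: free for 11:30-13:00. Finn: free for 11:30-13:00. Lila: not fully free for 11:30-13:00. Jun: not fully free for 11:30-13:00.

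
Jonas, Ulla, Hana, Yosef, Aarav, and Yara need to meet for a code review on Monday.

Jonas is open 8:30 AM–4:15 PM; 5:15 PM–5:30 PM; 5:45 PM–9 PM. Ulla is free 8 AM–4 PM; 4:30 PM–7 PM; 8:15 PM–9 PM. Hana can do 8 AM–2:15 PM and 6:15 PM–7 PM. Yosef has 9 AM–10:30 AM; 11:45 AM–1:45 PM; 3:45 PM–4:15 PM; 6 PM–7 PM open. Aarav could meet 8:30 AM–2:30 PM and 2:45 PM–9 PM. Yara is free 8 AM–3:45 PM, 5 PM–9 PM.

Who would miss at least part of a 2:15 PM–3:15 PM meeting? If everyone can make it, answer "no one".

Aarav, Hana, Yosef

Jonas: free for 14:15-15:15. Ulla: free for 14:15-15:15. Hana: not fully free for 14:15-15:15. Yosef: not fully free for 14:15-15:15. Aarav: not fully free for 14:15-15:15. Yara: free for 14:15-15:15.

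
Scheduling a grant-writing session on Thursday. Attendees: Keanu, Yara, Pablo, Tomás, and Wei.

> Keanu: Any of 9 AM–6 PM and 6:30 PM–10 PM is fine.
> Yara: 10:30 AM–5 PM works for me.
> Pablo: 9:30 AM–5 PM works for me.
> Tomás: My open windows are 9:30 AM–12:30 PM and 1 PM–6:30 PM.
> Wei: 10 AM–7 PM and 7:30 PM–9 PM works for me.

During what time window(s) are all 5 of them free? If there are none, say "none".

Keanu ∩ Yara: 10:30-17:00.
Keanu ∩ Yara ∩ Pablo: 10:30-17:00.
Keanu ∩ Yara ∩ Pablo ∩ Tomás: 10:30-12:30, 13:00-17:00.
Keanu ∩ Yara ∩ Pablo ∩ Tomás ∩ Wei: 10:30-12:30, 13:00-17:00.
So the common availability across everyone is 10:30-12:30, 13:00-17:00.

10:30-12:30, 13:00-17:00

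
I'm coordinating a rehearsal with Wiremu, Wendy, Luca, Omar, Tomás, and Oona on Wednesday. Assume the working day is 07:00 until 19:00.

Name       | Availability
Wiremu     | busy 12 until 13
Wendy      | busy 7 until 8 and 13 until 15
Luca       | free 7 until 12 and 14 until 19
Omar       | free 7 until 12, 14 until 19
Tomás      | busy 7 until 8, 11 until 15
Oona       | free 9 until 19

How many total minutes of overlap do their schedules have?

Wiremu free: 07:00-12:00, 13:00-19:00 (invert busy blocks within the working day).
Wendy free: 08:00-13:00, 15:00-19:00 (invert busy blocks within the working day).
Luca free: 07:00-12:00, 14:00-19:00.
Omar free: 07:00-12:00, 14:00-19:00.
Tomás free: 08:00-11:00, 15:00-19:00 (invert busy blocks within the working day).
Oona free: 09:00-19:00.
Wiremu ∩ Wendy: 08:00-12:00, 15:00-19:00.
Wiremu ∩ Wendy ∩ Luca: 08:00-12:00, 15:00-19:00.
Wiremu ∩ Wendy ∩ Luca ∩ Omar: 08:00-12:00, 15:00-19:00.
Wiremu ∩ Wendy ∩ Luca ∩ Omar ∩ Tomás: 08:00-11:00, 15:00-19:00.
Wiremu ∩ Wendy ∩ Luca ∩ Omar ∩ Tomás ∩ Oona: 09:00-11:00, 15:00-19:00.
Summing the common windows: 120 + 240 = 360 minutes.

360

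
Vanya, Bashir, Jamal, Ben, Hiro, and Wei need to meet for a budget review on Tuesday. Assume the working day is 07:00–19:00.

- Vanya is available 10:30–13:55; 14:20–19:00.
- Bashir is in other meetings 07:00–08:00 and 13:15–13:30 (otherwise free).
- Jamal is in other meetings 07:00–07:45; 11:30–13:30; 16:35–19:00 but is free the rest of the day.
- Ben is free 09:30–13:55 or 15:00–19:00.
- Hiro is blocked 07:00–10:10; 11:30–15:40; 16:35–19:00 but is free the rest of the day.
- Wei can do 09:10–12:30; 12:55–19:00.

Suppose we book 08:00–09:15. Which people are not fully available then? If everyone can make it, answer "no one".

Ben, Hiro, Vanya, Wei

Vanya free: 10:30-13:55, 14:20-19:00.
Bashir free: 08:00-13:15, 13:30-19:00 (invert busy blocks within the working day).
Jamal free: 07:45-11:30, 13:30-16:35 (invert busy blocks within the working day).
Ben free: 09:30-13:55, 15:00-19:00.
Hiro free: 10:10-11:30, 15:40-16:35 (invert busy blocks within the working day).
Wei free: 09:10-12:30, 12:55-19:00.
Vanya: not fully free for 08:00-09:15. Bashir: free for 08:00-09:15. Jamal: free for 08:00-09:15. Ben: not fully free for 08:00-09:15. Hiro: not fully free for 08:00-09:15. Wei: not fully free for 08:00-09:15.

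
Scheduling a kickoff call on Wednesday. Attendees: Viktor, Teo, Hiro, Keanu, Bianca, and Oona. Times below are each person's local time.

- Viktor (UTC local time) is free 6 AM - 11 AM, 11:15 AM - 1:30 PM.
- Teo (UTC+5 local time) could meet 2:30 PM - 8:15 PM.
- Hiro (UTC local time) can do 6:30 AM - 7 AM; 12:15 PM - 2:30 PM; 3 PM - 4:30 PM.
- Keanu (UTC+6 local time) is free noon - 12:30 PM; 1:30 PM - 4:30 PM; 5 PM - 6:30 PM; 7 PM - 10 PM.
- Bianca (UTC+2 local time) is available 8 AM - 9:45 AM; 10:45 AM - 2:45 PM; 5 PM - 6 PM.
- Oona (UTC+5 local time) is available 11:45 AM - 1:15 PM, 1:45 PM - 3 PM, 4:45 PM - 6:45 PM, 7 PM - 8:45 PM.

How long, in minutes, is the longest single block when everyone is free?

Viktor in UTC: 06:00-11:00, 11:15-13:30.
Teo in UTC: 09:30-15:15 (subtract 5h to convert from UTC+5).
Hiro in UTC: 06:30-07:00, 12:15-14:30, 15:00-16:30.
Keanu in UTC: 06:00-06:30, 07:30-10:30, 11:00-12:30, 13:00-16:00 (subtract 6h to convert from UTC+6).
Bianca in UTC: 06:00-07:45, 08:45-12:45, 15:00-16:00 (subtract 2h to convert from UTC+2).
Oona in UTC: 06:45-08:15, 08:45-10:00, 11:45-13:45, 14:00-15:45 (subtract 5h to convert from UTC+5).
Viktor ∩ Teo: 09:30-11:00, 11:15-13:30.
Viktor ∩ Teo ∩ Hiro: 12:15-13:30.
Viktor ∩ Teo ∩ Hiro ∩ Keanu: 12:15-12:30, 13:00-13:30.
Viktor ∩ Teo ∩ Hiro ∩ Keanu ∩ Bianca: 12:15-12:30.
Viktor ∩ Teo ∩ Hiro ∩ Keanu ∩ Bianca ∩ Oona: 12:15-12:30.
So the common availability across everyone is 12:15-12:30.
The longest is 12:15-12:30 at 15 minutes.

15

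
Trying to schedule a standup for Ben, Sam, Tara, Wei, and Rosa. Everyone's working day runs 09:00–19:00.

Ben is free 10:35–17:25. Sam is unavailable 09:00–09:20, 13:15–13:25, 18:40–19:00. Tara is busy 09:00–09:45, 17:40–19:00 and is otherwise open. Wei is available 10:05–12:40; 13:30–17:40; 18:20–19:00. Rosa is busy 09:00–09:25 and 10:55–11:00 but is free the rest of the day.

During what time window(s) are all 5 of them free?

10:35-10:55, 11:00-12:40, 13:30-17:25

Ben free: 10:35-17:25.
Sam free: 09:20-13:15, 13:25-18:40 (invert busy blocks within the working day).
Tara free: 09:45-17:40 (invert busy blocks within the working day).
Wei free: 10:05-12:40, 13:30-17:40, 18:20-19:00.
Rosa free: 09:25-10:55, 11:00-19:00 (invert busy blocks within the working day).
Ben ∩ Sam: 10:35-13:15, 13:25-17:25.
Ben ∩ Sam ∩ Tara: 10:35-13:15, 13:25-17:25.
Ben ∩ Sam ∩ Tara ∩ Wei: 10:35-12:40, 13:30-17:25.
Ben ∩ Sam ∩ Tara ∩ Wei ∩ Rosa: 10:35-10:55, 11:00-12:40, 13:30-17:25.
So the common availability across everyone is 10:35-10:55, 11:00-12:40, 13:30-17:25.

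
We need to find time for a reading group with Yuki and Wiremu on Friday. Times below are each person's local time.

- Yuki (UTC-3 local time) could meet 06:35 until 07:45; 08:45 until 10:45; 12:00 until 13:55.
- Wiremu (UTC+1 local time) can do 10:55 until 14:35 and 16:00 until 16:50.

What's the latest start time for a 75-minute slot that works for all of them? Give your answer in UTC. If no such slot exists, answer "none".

Yuki in UTC: 09:35-10:45, 11:45-13:45, 15:00-16:55 (add 3h to convert from UTC-3).
Wiremu in UTC: 09:55-13:35, 15:00-15:50 (subtract 1h to convert from UTC+1).
Yuki ∩ Wiremu: 09:55-10:45, 11:45-13:35, 15:00-15:50.
Those are the intersection windows.
The last common window of at least 75 minutes is 11:45-13:35; a 75-minute meeting can start as late as 12:20 and still end by 13:35.

12:20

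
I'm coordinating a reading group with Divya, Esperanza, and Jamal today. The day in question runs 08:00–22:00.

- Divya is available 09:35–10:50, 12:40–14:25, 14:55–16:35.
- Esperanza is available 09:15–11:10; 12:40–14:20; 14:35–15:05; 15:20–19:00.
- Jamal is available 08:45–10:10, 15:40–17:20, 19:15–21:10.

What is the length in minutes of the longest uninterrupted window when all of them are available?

55

Divya ∩ Esperanza: 09:35-10:50, 12:40-14:20, 14:55-15:05, 15:20-16:35.
Divya ∩ Esperanza ∩ Jamal: 09:35-10:10, 15:40-16:35.
Those are the intersection windows.
The longest is 15:40-16:35 at 55 minutes.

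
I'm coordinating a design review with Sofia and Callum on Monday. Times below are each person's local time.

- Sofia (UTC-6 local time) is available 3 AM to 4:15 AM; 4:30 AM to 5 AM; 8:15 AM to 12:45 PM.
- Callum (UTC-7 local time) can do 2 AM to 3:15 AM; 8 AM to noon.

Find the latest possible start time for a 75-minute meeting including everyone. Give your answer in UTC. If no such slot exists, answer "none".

Sofia in UTC: 09:00-10:15, 10:30-11:00, 14:15-18:45 (add 6h to convert from UTC-6).
Callum in UTC: 09:00-10:15, 15:00-19:00 (add 7h to convert from UTC-7).
Sofia ∩ Callum: 09:00-10:15, 15:00-18:45.
The last common window of at least 75 minutes is 15:00-18:45; a 75-minute meeting can start as late as 17:30 and still end by 18:45.

17:30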